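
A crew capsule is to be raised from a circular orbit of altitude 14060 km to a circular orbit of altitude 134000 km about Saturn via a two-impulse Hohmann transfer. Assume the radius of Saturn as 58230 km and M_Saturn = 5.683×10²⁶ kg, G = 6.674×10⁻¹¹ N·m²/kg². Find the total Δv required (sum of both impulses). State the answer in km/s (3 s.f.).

μ = GM = 6.674×10⁻¹¹ × 5.683×10²⁶ = 3.793×10¹⁶ m³/s².
r₁ = 58230 + 14060 = 72290 km = 7.2290×10⁷ m.
r₂ = 58230 + 134000 = 192230 km = 1.9223×10⁸ m.
Transfer ellipse a_t = (r₁ + r₂)/2 = 1.323×10⁸ m.
At r₁: circular v_c1 = √(μ/r₁) = 22910 m/s; transfer-perikrone v_p = √[μ(2/r₁ − 1/a_t)] = 27610 m/s.
Δv₁ = v_p − v_c1 = 4709 m/s.
At r₂: circular v_c2 = √(μ/r₂) = 14050 m/s; transfer-apokrone v_a = √[μ(2/r₂ − 1/a_t)] = 10380 m/s.
Δv₂ = v_c2 − v_a = 3662 m/s.
Total Δv = Δv₁ + Δv₂ = 8371 m/s = 8.371 km/s.

Δv_total ≈ 8.37 km/s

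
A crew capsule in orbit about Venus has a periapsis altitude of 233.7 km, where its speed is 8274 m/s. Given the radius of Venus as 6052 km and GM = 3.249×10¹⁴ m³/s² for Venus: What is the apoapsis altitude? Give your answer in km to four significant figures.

apoapsis altitude ≈ 6271 km

r_p = 6052 + 233.7 = 6285.7 km = 6.286×10⁶ m.
Specific energy ε = v²/2 − μ/r = -1.746×10⁷ J/kg, so a = −μ/(2ε) = 9.305×10⁶ m.
The apsides satisfy r_p + r_a = 2a, so the apoapsis radius is 2a − r_p = 1.232×10⁷ m = 12323 km.
Apoapsis altitude = 12323 − 6052 = 6271.4 km.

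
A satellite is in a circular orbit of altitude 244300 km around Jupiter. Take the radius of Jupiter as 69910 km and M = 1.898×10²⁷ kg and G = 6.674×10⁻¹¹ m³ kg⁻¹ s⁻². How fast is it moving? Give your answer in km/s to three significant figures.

v ≈ 20.1 km/s

μ = GM = 6.674×10⁻¹¹ × 1.898×10²⁷ = 1.267×10¹⁷ m³/s².
r = 69910 + 244300 = 314210 km = 3.1421×10⁸ m.
For a circular orbit v = √(μ/r) = √(1.267×10¹⁷ / 3.142×10⁸) = √(4.031×10⁸) = 20080 m/s.
That is 20.08 km/s.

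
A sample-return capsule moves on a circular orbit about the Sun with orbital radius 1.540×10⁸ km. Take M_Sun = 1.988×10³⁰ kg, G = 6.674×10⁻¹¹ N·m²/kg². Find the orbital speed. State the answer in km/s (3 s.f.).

v ≈ 29.4 km/s

μ = GM = 6.674×10⁻¹¹ × 1.988×10³⁰ = 1.327×10²⁰ m³/s².
r = 1.540×10⁸ km = 1.540×10¹¹ m.
For a circular orbit v = √(μ/r) = √(1.327×10²⁰ / 1.540×10¹¹) = √(8.616×10⁸) = 29350 m/s.
That is 29.35 km/s.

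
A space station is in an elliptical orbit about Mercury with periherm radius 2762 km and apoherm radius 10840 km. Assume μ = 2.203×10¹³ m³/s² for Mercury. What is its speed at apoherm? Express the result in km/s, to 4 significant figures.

v ≈ 0.9085 km/s

Semi-major axis a = (r_p + r_a)/2 = 6801.0 km = 6.801×10⁶ m.
Vis-viva: v² = μ(2/r − 1/a) = 2.203×10¹³ × (1.845×10⁻⁷ − 1.470×10⁻⁷) = 8.253×10⁵ m²/s².
v = 908.5 m/s = 0.9085 km/s.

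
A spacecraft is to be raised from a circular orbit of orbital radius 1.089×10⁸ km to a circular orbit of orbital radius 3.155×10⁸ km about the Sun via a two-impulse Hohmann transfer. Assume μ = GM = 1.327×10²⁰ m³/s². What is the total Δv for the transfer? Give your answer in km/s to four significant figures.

Δv_total ≈ 13.47 km/s

r₁ = 1.089×10⁸ km = 1.089×10¹¹ m.
r₂ = 3.155×10⁸ km = 3.155×10¹¹ m.
Transfer ellipse a_t = (r₁ + r₂)/2 = 2.122×10¹¹ m.
At r₁: circular v_c1 = √(μ/r₁) = 34910 m/s; transfer-perihelion v_p = √[μ(2/r₁ − 1/a_t)] = 42560 m/s.
Δv₁ = v_p − v_c1 = 7657 m/s.
At r₂: circular v_c2 = √(μ/r₂) = 20510 m/s; transfer-aphelion v_a = √[μ(2/r₂ − 1/a_t)] = 14690 m/s.
Δv₂ = v_c2 − v_a = 5817 m/s.
Total Δv = Δv₁ + Δv₂ = 13470 m/s = 13.47 km/s.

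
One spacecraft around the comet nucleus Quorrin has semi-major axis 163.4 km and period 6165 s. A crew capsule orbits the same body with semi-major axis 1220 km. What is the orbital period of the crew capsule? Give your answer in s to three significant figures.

T₂ ≈ 1.26×10⁵ s

Kepler's third law: T² ∝ a³, so T₂ = T₁ (a₂/a₁)^(3/2).
a₂/a₁ = 7.466, (a₂/a₁)^(3/2) = 20.40.
T₂ = 6165 × 20.40 = 1.258×10⁵ s.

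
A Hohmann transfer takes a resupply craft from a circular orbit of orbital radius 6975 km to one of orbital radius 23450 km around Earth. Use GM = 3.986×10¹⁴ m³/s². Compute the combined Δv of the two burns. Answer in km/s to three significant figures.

r₁ = 6975 km = 6.975×10⁶ m.
r₂ = 23450 km = 2.345×10⁷ m.
Transfer ellipse a_t = (r₁ + r₂)/2 = 1.521×10⁷ m.
At r₁: circular v_c1 = √(μ/r₁) = 7560 m/s; transfer-perigee v_p = √[μ(2/r₁ − 1/a_t)] = 9386 m/s.
Δv₁ = v_p − v_c1 = 1826 m/s.
At r₂: circular v_c2 = √(μ/r₂) = 4123 m/s; transfer-apogee v_a = √[μ(2/r₂ − 1/a_t)] = 2792 m/s.
Δv₂ = v_c2 − v_a = 1331 m/s.
Total Δv = Δv₁ + Δv₂ = 3157 m/s = 3.157 km/s.

Δv_total ≈ 3.16 km/s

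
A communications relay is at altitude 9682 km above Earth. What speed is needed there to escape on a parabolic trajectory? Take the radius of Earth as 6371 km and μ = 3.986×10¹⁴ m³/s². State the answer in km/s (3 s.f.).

v_esc ≈ 7.05 km/s

r = 6371 + 9682 = 16053 km = 1.6053×10⁷ m.
Escape speed v_esc = √(2μ/r) = √(2 × 3.986×10¹⁴ / 1.605×10⁷) = √(4.966×10⁷) = 7047 m/s.
= 7.047 km/s.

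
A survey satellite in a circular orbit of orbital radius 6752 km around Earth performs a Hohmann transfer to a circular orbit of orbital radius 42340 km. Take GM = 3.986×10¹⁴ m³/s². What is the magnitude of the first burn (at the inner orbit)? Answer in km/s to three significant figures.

Δv ≈ 2.41 km/s

r₁ = 6752 km = 6.752×10⁶ m.
r₂ = 42340 km = 4.234×10⁷ m.
Transfer ellipse a_t = (r₁ + r₂)/2 = 2.455×10⁷ m.
At r₁: circular v_c1 = √(μ/r₁) = 7683 m/s; transfer-perigee v_p = √[μ(2/r₁ − 1/a_t)] = 10090 m/s.
Δv₁ = v_p − v_c1 = 2408 m/s.
= 2.408 km/s.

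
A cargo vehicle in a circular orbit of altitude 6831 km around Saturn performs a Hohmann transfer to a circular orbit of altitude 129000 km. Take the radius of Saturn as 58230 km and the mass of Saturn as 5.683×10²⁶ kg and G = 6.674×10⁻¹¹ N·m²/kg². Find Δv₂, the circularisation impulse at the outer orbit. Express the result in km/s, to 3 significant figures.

Δv ≈ 4.01 km/s

μ = GM = 6.674×10⁻¹¹ × 5.683×10²⁶ = 3.793×10¹⁶ m³/s².
r₁ = 58230 + 6831 = 65061 km = 6.5061×10⁷ m.
r₂ = 58230 + 129000 = 187230 km = 1.8723×10⁸ m.
Transfer ellipse a_t = (r₁ + r₂)/2 = 1.261×10⁸ m.
At r₁: circular v_c1 = √(μ/r₁) = 24140 m/s; transfer-perikrone v_p = √[μ(2/r₁ − 1/a_t)] = 29420 m/s.
At r₂: circular v_c2 = √(μ/r₂) = 14230 m/s; transfer-apokrone v_a = √[μ(2/r₂ − 1/a_t)] = 10220 m/s.
Δv₂ = v_c2 − v_a = 4011 m/s.
= 4.011 km/s.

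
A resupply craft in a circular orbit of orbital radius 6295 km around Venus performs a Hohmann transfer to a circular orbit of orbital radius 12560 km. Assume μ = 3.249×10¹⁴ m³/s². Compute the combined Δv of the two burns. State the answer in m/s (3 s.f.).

Δv_total ≈ 2040 m/s

r₁ = 6295 km = 6.295×10⁶ m.
r₂ = 12560 km = 1.256×10⁷ m.
Transfer ellipse a_t = (r₁ + r₂)/2 = 9.428×10⁶ m.
At r₁: circular v_c1 = √(μ/r₁) = 7184 m/s; transfer-periapsis v_p = √[μ(2/r₁ − 1/a_t)] = 8292 m/s.
Δv₁ = v_p − v_c1 = 1108 m/s.
At r₂: circular v_c2 = √(μ/r₂) = 5086 m/s; transfer-apoapsis v_a = √[μ(2/r₂ − 1/a_t)] = 4156 m/s.
Δv₂ = v_c2 − v_a = 930.0 m/s.
Total Δv = Δv₁ + Δv₂ = 2038 m/s.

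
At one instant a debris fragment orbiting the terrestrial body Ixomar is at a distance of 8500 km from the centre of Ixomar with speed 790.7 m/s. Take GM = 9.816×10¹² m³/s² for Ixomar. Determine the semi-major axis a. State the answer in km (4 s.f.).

r = 8.500×10⁶ m.
Vis-viva rearranged: 1/a = 2/r − v²/μ = 2.353×10⁻⁷ − 6.369×10⁻⁸ = 1.716×10⁻⁷ m⁻¹.
a = 5.827×10⁶ m = 5827.5 km.

a ≈ 5827 km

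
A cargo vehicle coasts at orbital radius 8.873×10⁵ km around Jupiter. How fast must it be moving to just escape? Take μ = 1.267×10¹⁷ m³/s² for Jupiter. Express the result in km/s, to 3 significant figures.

v_esc ≈ 16.9 km/s

r = 8.873×10⁵ km = 8.873×10⁸ m.
Escape speed v_esc = √(2μ/r) = √(2 × 1.267×10¹⁷ / 8.873×10⁸) = √(2.856×10⁸) = 16900 m/s.
= 16.90 km/s.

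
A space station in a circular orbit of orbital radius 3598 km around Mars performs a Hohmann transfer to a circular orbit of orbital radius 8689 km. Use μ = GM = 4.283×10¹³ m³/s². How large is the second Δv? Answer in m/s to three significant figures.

r₁ = 3598 km = 3.598×10⁶ m.
r₂ = 8689 km = 8.689×10⁶ m.
Transfer ellipse a_t = (r₁ + r₂)/2 = 6.144×10⁶ m.
At r₁: circular v_c1 = √(μ/r₁) = 3450 m/s; transfer-periapsis v_p = √[μ(2/r₁ − 1/a_t)] = 4103 m/s.
At r₂: circular v_c2 = √(μ/r₂) = 2220 m/s; transfer-apoapsis v_a = √[μ(2/r₂ − 1/a_t)] = 1699 m/s.
Δv₂ = v_c2 − v_a = 521.1 m/s.

Δv ≈ 521 m/s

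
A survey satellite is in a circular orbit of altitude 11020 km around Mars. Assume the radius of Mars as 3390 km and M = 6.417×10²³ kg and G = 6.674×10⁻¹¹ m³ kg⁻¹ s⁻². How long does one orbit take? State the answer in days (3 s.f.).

μ = GM = 6.674×10⁻¹¹ × 6.417×10²³ = 4.283×10¹³ m³/s².
r = 3390 + 11020 = 14410 km = 1.4410×10⁷ m.
Kepler's third law: T = 2π√(r³/μ) = 2π√((1.441×10⁷)³ / 4.283×10¹³).
r³/μ = 6.987×10⁷ s², so T = 2π × 8.359×10³ = 5.252×10⁴ s.
Converting: 5.252×10⁴ s ÷ 86400 = 0.6079 days.

T ≈ 0.608 days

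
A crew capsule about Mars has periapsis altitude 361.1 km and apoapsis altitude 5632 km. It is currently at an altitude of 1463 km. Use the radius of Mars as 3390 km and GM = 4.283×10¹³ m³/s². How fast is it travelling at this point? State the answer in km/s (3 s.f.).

r_p = 3390 + 361.1 = 3751.1 km = 3.7511×10⁶ m.
r_a = 3390 + 5632 = 9022.0 km = 9.0220×10⁶ m.
r = 3390 + 1463 = 4853.0 km = 4.853×10⁶ m.
Semi-major axis a = (r_p + r_a)/2 = 6386.6 km = 6.387×10⁶ m.
Vis-viva: v² = μ(2/r − 1/a) = 4.283×10¹³ × (4.121×10⁻⁷ − 1.566×10⁻⁷) = 1.094×10⁷ m²/s².
v = 3308 m/s = 3.308 km/s.

v ≈ 3.31 km/s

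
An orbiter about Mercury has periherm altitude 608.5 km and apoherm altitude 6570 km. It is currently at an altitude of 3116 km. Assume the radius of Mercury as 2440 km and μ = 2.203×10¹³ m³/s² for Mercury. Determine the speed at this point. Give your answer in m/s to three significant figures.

v ≈ 2070 m/s

r_p = 2440 + 608.5 = 3048.5 km = 3.0485×10⁶ m.
r_a = 2440 + 6570 = 9010.0 km = 9.0100×10⁶ m.
r = 2440 + 3116 = 5556.0 km = 5.556×10⁶ m.
Semi-major axis a = (r_p + r_a)/2 = 6029.2 km = 6.029×10⁶ m.
Vis-viva: v² = μ(2/r − 1/a) = 2.203×10¹³ × (3.600×10⁻⁷ − 1.659×10⁻⁷) = 4.276×10⁶ m²/s².
v = 2068 m/s.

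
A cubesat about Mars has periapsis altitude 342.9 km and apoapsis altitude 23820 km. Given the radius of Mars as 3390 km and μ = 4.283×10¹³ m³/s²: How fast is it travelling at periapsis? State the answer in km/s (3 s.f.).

r_p = 3390 + 342.9 = 3732.9 km = 3.7329×10⁶ m.
r_a = 3390 + 23820 = 27210 km = 2.7210×10⁷ m.
Semi-major axis a = (r_p + r_a)/2 = 15471 km = 1.547×10⁷ m.
Vis-viva: v² = μ(2/r − 1/a) = 4.283×10¹³ × (5.358×10⁻⁷ − 6.464×10⁻⁸) = 2.018×10⁷ m²/s².
v = 4492 m/s = 4.492 km/s.

v ≈ 4.49 km/s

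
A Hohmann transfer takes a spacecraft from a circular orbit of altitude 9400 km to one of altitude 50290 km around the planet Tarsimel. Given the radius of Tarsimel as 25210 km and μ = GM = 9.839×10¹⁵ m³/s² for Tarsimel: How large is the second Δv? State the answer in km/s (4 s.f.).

Δv ≈ 2.365 km/s

r₁ = 25210 + 9400 = 34610 km = 3.4610×10⁷ m.
r₂ = 25210 + 50290 = 75500 km = 7.5500×10⁷ m.
Transfer ellipse a_t = (r₁ + r₂)/2 = 5.506×10⁷ m.
At r₁: circular v_c1 = √(μ/r₁) = 16860 m/s; transfer-periapsis v_p = √[μ(2/r₁ − 1/a_t)] = 19740 m/s.
At r₂: circular v_c2 = √(μ/r₂) = 11420 m/s; transfer-apoapsis v_a = √[μ(2/r₂ − 1/a_t)] = 9051 m/s.
Δv₂ = v_c2 − v_a = 2365 m/s.
= 2.365 km/s.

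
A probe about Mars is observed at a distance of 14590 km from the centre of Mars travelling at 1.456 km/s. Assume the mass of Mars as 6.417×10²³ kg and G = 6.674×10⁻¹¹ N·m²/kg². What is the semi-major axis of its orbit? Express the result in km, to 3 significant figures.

a ≈ 11400 km

μ = GM = 6.674×10⁻¹¹ × 6.417×10²³ = 4.283×10¹³ m³/s².
r = 1.459×10⁷ m.
Vis-viva rearranged: 1/a = 2/r − v²/μ = 1.371×10⁻⁷ − 4.950×10⁻⁸ = 8.758×10⁻⁸ m⁻¹.
a = 1.142×10⁷ m = 11418 km.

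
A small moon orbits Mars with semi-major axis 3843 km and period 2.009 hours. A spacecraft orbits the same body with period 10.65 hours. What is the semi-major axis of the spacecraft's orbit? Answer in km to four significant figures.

a₂ ≈ 11680 km

Kepler's third law: a³ ∝ T², so a₂ = a₁ (T₂/T₁)^(2/3).
T₂/T₁ = 5.301, (T₂/T₁)^(2/3) = 3.040.
a₂ = 3843 × 3.040 = 11680 km.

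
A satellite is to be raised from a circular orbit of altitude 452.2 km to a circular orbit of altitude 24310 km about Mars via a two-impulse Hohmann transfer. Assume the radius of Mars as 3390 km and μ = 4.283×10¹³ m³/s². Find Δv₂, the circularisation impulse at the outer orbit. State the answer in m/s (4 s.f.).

Δv ≈ 629.7 m/s

r₁ = 3390 + 452.2 = 3842.2 km = 3.8422×10⁶ m.
r₂ = 3390 + 24310 = 27700 km = 2.7700×10⁷ m.
Transfer ellipse a_t = (r₁ + r₂)/2 = 1.577×10⁷ m.
At r₁: circular v_c1 = √(μ/r₁) = 3339 m/s; transfer-periapsis v_p = √[μ(2/r₁ − 1/a_t)] = 4425 m/s.
At r₂: circular v_c2 = √(μ/r₂) = 1243 m/s; transfer-apoapsis v_a = √[μ(2/r₂ − 1/a_t)] = 613.8 m/s.
Δv₂ = v_c2 − v_a = 629.7 m/s.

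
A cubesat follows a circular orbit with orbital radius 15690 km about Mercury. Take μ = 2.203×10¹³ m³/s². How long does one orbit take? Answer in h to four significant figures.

T ≈ 23.11 h

r = 15690 km = 1.569×10⁷ m.
Kepler's third law: T = 2π√(r³/μ) = 2π√((1.569×10⁷)³ / 2.203×10¹³).
r³/μ = 1.753×10⁸ s², so T = 2π × 1.324×10⁴ = 8.320×10⁴ s.
Converting: 8.320×10⁴ s ÷ 3600 = 23.11 h.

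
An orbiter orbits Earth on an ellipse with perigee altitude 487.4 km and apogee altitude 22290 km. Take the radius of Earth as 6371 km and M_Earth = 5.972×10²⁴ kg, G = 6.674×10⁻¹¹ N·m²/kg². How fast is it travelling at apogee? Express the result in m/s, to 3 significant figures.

μ = GM = 6.674×10⁻¹¹ × 5.972×10²⁴ = 3.986×10¹⁴ m³/s².
r_p = 6371 + 487.4 = 6858.4 km = 6.8584×10⁶ m.
r_a = 6371 + 22290 = 28661 km = 2.8661×10⁷ m.
Semi-major axis a = (r_p + r_a)/2 = 17760 km = 1.776×10⁷ m.
Vis-viva: v² = μ(2/r − 1/a) = 3.986×10¹⁴ × (6.978×10⁻⁸ − 5.631×10⁻⁸) = 5.370×10⁶ m²/s².
v = 2317 m/s.

v ≈ 2320 m/s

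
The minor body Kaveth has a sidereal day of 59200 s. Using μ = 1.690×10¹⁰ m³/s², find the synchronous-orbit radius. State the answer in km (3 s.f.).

A synchronous orbit has period T, so by Kepler's third law a = (μT²/4π²)^(1/3).
μT²/4π² = 1.690×10¹⁰ × (5.920×10⁴)² / 39.48 = 1.500×10¹⁸ m³.
a = 1.145×10⁶ m = 1144.8 km.

r_sync ≈ 1140 km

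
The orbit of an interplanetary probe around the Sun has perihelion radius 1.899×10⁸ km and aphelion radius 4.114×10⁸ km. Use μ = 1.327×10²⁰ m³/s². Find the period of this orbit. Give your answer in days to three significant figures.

T ≈ 1040 days

Semi-major axis a = (r_p + r_a)/2 = (1.8990×10⁸ + 4.1140×10⁸)/2 = 3.0065×10⁸ km = 3.006×10¹¹ m.
By Kepler's third law T = 2π√(a³/μ) = 2π × 1.431×10⁷ = 8.992×10⁷ s.
= 1041 days.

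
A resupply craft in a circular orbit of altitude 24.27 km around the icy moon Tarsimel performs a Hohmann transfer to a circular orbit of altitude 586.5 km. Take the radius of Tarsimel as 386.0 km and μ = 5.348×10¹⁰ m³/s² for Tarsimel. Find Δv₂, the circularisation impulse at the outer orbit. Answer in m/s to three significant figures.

r₁ = 386.0 + 24.27 = 410.27 km = 4.1027×10⁵ m.
r₂ = 386.0 + 586.5 = 972.50 km = 9.7250×10⁵ m.
Transfer ellipse a_t = (r₁ + r₂)/2 = 6.914×10⁵ m.
At r₁: circular v_c1 = √(μ/r₁) = 361.0 m/s; transfer-periapsis v_p = √[μ(2/r₁ − 1/a_t)] = 428.2 m/s.
At r₂: circular v_c2 = √(μ/r₂) = 234.5 m/s; transfer-apoapsis v_a = √[μ(2/r₂ − 1/a_t)] = 180.6 m/s.
Δv₂ = v_c2 − v_a = 53.86 m/s.

Δv ≈ 53.9 m/s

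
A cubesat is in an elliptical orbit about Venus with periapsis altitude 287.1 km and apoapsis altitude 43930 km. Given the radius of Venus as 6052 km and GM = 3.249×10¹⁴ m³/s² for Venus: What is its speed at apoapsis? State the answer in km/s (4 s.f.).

r_p = 6052 + 287.1 = 6339.1 km = 6.3391×10⁶ m.
r_a = 6052 + 43930 = 49982 km = 4.9982×10⁷ m.
Semi-major axis a = (r_p + r_a)/2 = 28161 km = 2.816×10⁷ m.
Vis-viva: v² = μ(2/r − 1/a) = 3.249×10¹⁴ × (4.001×10⁻⁸ − 3.551×10⁻⁸) = 1.463×10⁶ m²/s².
v = 1210 m/s = 1.210 km/s.

v ≈ 1.210 km/s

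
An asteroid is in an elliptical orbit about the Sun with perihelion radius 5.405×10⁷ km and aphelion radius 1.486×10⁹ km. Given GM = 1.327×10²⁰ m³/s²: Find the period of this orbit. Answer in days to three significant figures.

Semi-major axis a = (r_p + r_a)/2 = (5.4050×10⁷ + 1.4860×10⁹)/2 = 7.7002×10⁸ km = 7.700×10¹¹ m.
By Kepler's third law T = 2π√(a³/μ) = 2π × 5.866×10⁷ = 3.686×10⁸ s.
= 4266 days.

T ≈ 4270 days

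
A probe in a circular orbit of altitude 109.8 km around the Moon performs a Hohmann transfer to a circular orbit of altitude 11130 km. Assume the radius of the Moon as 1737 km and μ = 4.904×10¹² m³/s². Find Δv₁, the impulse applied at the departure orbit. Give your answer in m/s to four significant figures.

Δv ≈ 525.5 m/s

r₁ = 1737 + 109.8 = 1846.8 km = 1.8468×10⁶ m.
r₂ = 1737 + 11130 = 12867 km = 1.2867×10⁷ m.
Transfer ellipse a_t = (r₁ + r₂)/2 = 7.357×10⁶ m.
At r₁: circular v_c1 = √(μ/r₁) = 1630 m/s; transfer-perilune v_p = √[μ(2/r₁ − 1/a_t)] = 2155 m/s.
Δv₁ = v_p − v_c1 = 525.5 m/s.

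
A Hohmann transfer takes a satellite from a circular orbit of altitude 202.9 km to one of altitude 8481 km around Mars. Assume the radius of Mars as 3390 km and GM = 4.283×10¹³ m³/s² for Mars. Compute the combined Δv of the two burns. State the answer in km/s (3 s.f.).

Δv_total ≈ 1.43 km/s

r₁ = 3390 + 202.9 = 3592.9 km = 3.5929×10⁶ m.
r₂ = 3390 + 8481 = 11871 km = 1.1871×10⁷ m.
Transfer ellipse a_t = (r₁ + r₂)/2 = 7.732×10⁶ m.
At r₁: circular v_c1 = √(μ/r₁) = 3453 m/s; transfer-periapsis v_p = √[μ(2/r₁ − 1/a_t)] = 4278 m/s.
Δv₁ = v_p − v_c1 = 825.5 m/s.
At r₂: circular v_c2 = √(μ/r₂) = 1899 m/s; transfer-apoapsis v_a = √[μ(2/r₂ − 1/a_t)] = 1295 m/s.
Δv₂ = v_c2 − v_a = 604.6 m/s.
Total Δv = Δv₁ + Δv₂ = 1430 m/s = 1.430 km/s.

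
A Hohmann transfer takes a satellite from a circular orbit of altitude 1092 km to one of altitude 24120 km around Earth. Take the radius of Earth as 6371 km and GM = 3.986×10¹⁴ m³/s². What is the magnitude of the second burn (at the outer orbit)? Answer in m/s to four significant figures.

r₁ = 6371 + 1092 = 7463.0 km = 7.4630×10⁶ m.
r₂ = 6371 + 24120 = 30491 km = 3.0491×10⁷ m.
Transfer ellipse a_t = (r₁ + r₂)/2 = 1.898×10⁷ m.
At r₁: circular v_c1 = √(μ/r₁) = 7308 m/s; transfer-perigee v_p = √[μ(2/r₁ − 1/a_t)] = 9264 m/s.
At r₂: circular v_c2 = √(μ/r₂) = 3616 m/s; transfer-apogee v_a = √[μ(2/r₂ − 1/a_t)] = 2267 m/s.
Δv₂ = v_c2 − v_a = 1348 m/s.

Δv ≈ 1348 m/s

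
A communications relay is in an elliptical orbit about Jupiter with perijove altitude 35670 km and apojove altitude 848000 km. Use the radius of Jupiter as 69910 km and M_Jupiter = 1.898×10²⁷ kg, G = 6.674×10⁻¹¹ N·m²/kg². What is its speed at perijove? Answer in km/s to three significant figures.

μ = GM = 6.674×10⁻¹¹ × 1.898×10²⁷ = 1.267×10¹⁷ m³/s².
r_p = 69910 + 35670 = 105580 km = 1.0558×10⁸ m.
r_a = 69910 + 848000 = 917910 km = 9.1791×10⁸ m.
Semi-major axis a = (r_p + r_a)/2 = 5.1174×10⁵ km = 5.117×10⁸ m.
Vis-viva: v² = μ(2/r − 1/a) = 1.267×10¹⁷ × (1.894×10⁻⁸ − 1.954×10⁻⁹) = 2.152×10⁹ m²/s².
v = 46390 m/s = 46.39 km/s.

v ≈ 46.4 km/s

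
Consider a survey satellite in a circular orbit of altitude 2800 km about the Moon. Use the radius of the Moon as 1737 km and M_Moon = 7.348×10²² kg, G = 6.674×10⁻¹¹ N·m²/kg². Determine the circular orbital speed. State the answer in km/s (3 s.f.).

v ≈ 1.04 km/s

μ = GM = 6.674×10⁻¹¹ × 7.348×10²² = 4.904×10¹² m³/s².
r = 1737 + 2800 = 4537.0 km = 4.5370×10⁶ m.
For a circular orbit v = √(μ/r) = √(4.904×10¹² / 4.537×10⁶) = √(1.081×10⁶) = 1040 m/s.
That is 1.040 km/s.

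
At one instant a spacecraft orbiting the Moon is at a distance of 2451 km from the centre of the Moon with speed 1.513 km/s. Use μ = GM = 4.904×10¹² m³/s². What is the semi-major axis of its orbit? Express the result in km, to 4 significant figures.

r = 2.451×10⁶ m.
Specific orbital energy ε = v²/2 − μ/r = (1513)²/2 − 4.904×10¹²/2.451×10⁶ = -8.562×10⁵ J/kg.
Since ε = −μ/(2a), a = −μ/(2ε) = 2.864×10⁶ m = 2863.7 km.

a ≈ 2864 km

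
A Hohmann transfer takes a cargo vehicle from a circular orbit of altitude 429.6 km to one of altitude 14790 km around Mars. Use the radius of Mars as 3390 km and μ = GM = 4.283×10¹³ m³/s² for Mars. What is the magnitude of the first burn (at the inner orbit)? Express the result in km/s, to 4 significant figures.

Δv ≈ 0.9564 km/s

r₁ = 3390 + 429.6 = 3819.6 km = 3.8196×10⁶ m.
r₂ = 3390 + 14790 = 18180 km = 1.8180×10⁷ m.
Transfer ellipse a_t = (r₁ + r₂)/2 = 1.100×10⁷ m.
At r₁: circular v_c1 = √(μ/r₁) = 3349 m/s; transfer-periapsis v_p = √[μ(2/r₁ − 1/a_t)] = 4305 m/s.
Δv₁ = v_p − v_c1 = 956.4 m/s.
= 0.9564 km/s.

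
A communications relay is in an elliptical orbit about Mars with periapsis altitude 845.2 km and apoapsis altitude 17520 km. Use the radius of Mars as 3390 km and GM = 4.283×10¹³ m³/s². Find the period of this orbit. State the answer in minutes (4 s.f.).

r_p = 3390 + 845.2 = 4235.2 km = 4.2352×10⁶ m.
r_a = 3390 + 17520 = 20910 km = 2.0910×10⁷ m.
Semi-major axis a = (r_p + r_a)/2 = (4235.2 + 20910)/2 = 12573 km = 1.257×10⁷ m.
By Kepler's third law T = 2π√(a³/μ) = 2π × 6.812×10³ = 4.280×10⁴ s.
= 713.3 minutes.

T ≈ 713.3 minutes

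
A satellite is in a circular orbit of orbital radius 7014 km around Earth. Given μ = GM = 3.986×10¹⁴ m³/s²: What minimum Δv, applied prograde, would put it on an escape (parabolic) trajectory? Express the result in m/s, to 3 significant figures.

r = 7014 km = 7.014×10⁶ m.
Circular speed v_c = √(μ/r) = 7539 m/s.
Escape speed v_esc = √(2μ/r) = √2 × v_c = 10660 m/s.
Δv = v_esc − v_c = 3123 m/s.

Δv ≈ 3120 m/s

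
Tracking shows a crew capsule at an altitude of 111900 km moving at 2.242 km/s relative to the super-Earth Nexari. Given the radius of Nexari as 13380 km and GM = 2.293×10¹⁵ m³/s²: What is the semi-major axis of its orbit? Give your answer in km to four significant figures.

a ≈ 72610 km

r = 13380 + 111900 = 1.2528×10⁵ km = 1.253×10⁸ m.
Specific orbital energy ε = v²/2 − μ/r = (2242)²/2 − 2.293×10¹⁵/1.253×10⁸ = -1.579×10⁷ J/kg.
Since ε = −μ/(2a), a = −μ/(2ε) = 7.261×10⁷ m = 72611 km.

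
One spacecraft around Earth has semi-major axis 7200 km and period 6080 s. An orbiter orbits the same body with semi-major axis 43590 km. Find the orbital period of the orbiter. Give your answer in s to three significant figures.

Kepler's third law: T² ∝ a³, so T₂ = T₁ (a₂/a₁)^(3/2).
a₂/a₁ = 6.054, (a₂/a₁)^(3/2) = 14.90.
T₂ = 6080 × 14.90 = 90570 s.

T₂ ≈ 90600 s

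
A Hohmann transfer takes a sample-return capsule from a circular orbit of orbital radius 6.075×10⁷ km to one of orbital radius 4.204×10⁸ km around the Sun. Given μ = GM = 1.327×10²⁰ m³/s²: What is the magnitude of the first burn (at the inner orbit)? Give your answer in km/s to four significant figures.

r₁ = 6.075×10⁷ km = 6.075×10¹⁰ m.
r₂ = 4.204×10⁸ km = 4.204×10¹¹ m.
Transfer ellipse a_t = (r₁ + r₂)/2 = 2.406×10¹¹ m.
At r₁: circular v_c1 = √(μ/r₁) = 46740 m/s; transfer-perihelion v_p = √[μ(2/r₁ − 1/a_t)] = 61780 m/s.
Δv₁ = v_p − v_c1 = 15050 m/s.
= 15.05 km/s.

Δv ≈ 15.05 km/s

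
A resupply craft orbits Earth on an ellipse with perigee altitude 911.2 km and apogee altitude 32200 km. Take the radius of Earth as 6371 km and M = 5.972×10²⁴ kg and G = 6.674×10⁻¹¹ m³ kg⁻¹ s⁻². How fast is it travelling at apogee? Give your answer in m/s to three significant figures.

μ = GM = 6.674×10⁻¹¹ × 5.972×10²⁴ = 3.986×10¹⁴ m³/s².
r_p = 6371 + 911.2 = 7282.2 km = 7.2822×10⁶ m.
r_a = 6371 + 32200 = 38571 km = 3.8571×10⁷ m.
Semi-major axis a = (r_p + r_a)/2 = 22927 km = 2.293×10⁷ m.
Vis-viva: v² = μ(2/r − 1/a) = 3.986×10¹⁴ × (5.185×10⁻⁸ − 4.362×10⁻⁸) = 3.282×10⁶ m²/s².
v = 1812 m/s.

v ≈ 1810 m/s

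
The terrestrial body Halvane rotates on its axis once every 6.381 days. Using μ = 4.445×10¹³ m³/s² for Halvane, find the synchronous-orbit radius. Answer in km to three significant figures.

T = 6.381 days = 5.513×10⁵ s.
A synchronous orbit has period T, so by Kepler's third law a = (μT²/4π²)^(1/3).
μT²/4π² = 4.445×10¹³ × (5.513×10⁵)² / 39.48 = 3.422×10²³ m³.
a = 6.995×10⁷ m = 69948 km.

r_sync ≈ 69900 km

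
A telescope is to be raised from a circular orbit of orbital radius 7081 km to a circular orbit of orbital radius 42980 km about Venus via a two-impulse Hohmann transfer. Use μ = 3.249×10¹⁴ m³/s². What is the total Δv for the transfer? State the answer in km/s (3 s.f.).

r₁ = 7081 km = 7.081×10⁶ m.
r₂ = 42980 km = 4.298×10⁷ m.
Transfer ellipse a_t = (r₁ + r₂)/2 = 2.503×10⁷ m.
At r₁: circular v_c1 = √(μ/r₁) = 6774 m/s; transfer-periapsis v_p = √[μ(2/r₁ − 1/a_t)] = 8876 m/s.
Δv₁ = v_p − v_c1 = 2102 m/s.
At r₂: circular v_c2 = √(μ/r₂) = 2749 m/s; transfer-apoapsis v_a = √[μ(2/r₂ − 1/a_t)] = 1462 m/s.
Δv₂ = v_c2 − v_a = 1287 m/s.
Total Δv = Δv₁ + Δv₂ = 3390 m/s = 3.390 km/s.

Δv_total ≈ 3.39 km/s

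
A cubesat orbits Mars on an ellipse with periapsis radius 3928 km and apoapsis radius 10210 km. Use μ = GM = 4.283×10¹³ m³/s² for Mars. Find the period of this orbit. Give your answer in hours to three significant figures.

T ≈ 5.01 hours

Semi-major axis a = (r_p + r_a)/2 = (3928.0 + 10210)/2 = 7069.0 km = 7.069×10⁶ m.
By Kepler's third law T = 2π√(a³/μ) = 2π × 2.872×10³ = 1.804×10⁴ s.
= 5.012 hours.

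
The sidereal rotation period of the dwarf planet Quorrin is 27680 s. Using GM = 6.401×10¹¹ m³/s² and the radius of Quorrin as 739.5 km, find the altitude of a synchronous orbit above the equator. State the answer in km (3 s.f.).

h_sync ≈ 1580 km

A synchronous orbit has period T, so by Kepler's third law a = (μT²/4π²)^(1/3).
μT²/4π² = 6.401×10¹¹ × (2.768×10⁴)² / 39.48 = 1.242×10¹⁹ m³.
a = 2.316×10⁶ m = 2316.0 km.
Altitude h = a − R = 2316.0 − 739.5 = 1576.5 km.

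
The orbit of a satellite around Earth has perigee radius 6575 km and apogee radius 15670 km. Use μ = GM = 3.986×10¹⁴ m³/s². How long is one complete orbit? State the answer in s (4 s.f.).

T ≈ 11670 s

Semi-major axis a = (r_p + r_a)/2 = (6575.0 + 15670)/2 = 11122 km = 1.112×10⁷ m.
By Kepler's third law T = 2π√(a³/μ) = 2π × 1.858×10³ = 1.167×10⁴ s.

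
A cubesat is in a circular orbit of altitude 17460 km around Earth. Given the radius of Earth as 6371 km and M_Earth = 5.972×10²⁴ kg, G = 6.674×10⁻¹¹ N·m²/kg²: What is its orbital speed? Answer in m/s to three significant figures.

v ≈ 4090 m/s

μ = GM = 6.674×10⁻¹¹ × 5.972×10²⁴ = 3.986×10¹⁴ m³/s².
r = 6371 + 17460 = 23831 km = 2.3831×10⁷ m.
For a circular orbit v = √(μ/r) = √(3.986×10¹⁴ / 2.383×10⁷) = √(1.672×10⁷) = 4090 m/s.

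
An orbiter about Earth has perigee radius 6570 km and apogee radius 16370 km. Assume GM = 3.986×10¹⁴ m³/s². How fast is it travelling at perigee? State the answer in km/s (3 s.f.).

Semi-major axis a = (r_p + r_a)/2 = 11470 km = 1.147×10⁷ m.
Vis-viva: v² = μ(2/r − 1/a) = 3.986×10¹⁴ × (3.044×10⁻⁷ − 8.718×10⁻⁸) = 8.659×10⁷ m²/s².
v = 9305 m/s = 9.305 km/s.

v ≈ 9.31 km/s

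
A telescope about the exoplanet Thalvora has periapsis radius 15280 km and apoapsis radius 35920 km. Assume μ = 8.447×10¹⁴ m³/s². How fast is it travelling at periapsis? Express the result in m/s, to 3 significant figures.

Semi-major axis a = (r_p + r_a)/2 = 25600 km = 2.560×10⁷ m.
Vis-viva: v² = μ(2/r − 1/a) = 8.447×10¹⁴ × (1.309×10⁻⁷ − 3.906×10⁻⁸) = 7.757×10⁷ m²/s².
v = 8807 m/s.

v ≈ 8810 m/s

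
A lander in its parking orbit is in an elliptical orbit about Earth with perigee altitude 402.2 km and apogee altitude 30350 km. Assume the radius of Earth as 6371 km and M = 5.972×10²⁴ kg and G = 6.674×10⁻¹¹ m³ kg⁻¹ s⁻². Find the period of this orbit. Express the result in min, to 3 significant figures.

T ≈ 532 min

μ = GM = 6.674×10⁻¹¹ × 5.972×10²⁴ = 3.986×10¹⁴ m³/s².
r_p = 6371 + 402.2 = 6773.2 km = 6.7732×10⁶ m.
r_a = 6371 + 30350 = 36721 km = 3.6721×10⁷ m.
Semi-major axis a = (r_p + r_a)/2 = (6773.2 + 36721)/2 = 21747 km = 2.175×10⁷ m.
By Kepler's third law T = 2π√(a³/μ) = 2π × 5.080×10³ = 3.192×10⁴ s.
= 532.0 min.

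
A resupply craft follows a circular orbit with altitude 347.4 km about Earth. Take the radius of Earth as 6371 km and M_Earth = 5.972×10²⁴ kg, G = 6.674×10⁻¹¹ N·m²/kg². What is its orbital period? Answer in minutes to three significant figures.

T ≈ 91.3 minutes

μ = GM = 6.674×10⁻¹¹ × 5.972×10²⁴ = 3.986×10¹⁴ m³/s².
r = 6371 + 347.4 = 6718.4 km = 6.7184×10⁶ m.
Kepler's third law: T = 2π√(r³/μ) = 2π√((6.718×10⁶)³ / 3.986×10¹⁴).
r³/μ = 7.608×10⁵ s², so T = 2π × 8.723×10² = 5.481×10³ s.
Converting: 5.481×10³ s ÷ 60.00 = 91.34 minutes.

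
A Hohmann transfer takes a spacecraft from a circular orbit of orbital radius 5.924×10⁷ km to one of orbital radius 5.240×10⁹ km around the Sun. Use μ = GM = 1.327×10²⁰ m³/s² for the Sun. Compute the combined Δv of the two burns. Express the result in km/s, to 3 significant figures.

r₁ = 5.924×10⁷ km = 5.924×10¹⁰ m.
r₂ = 5.240×10⁹ km = 5.240×10¹² m.
Transfer ellipse a_t = (r₁ + r₂)/2 = 2.650×10¹² m.
At r₁: circular v_c1 = √(μ/r₁) = 47330 m/s; transfer-perihelion v_p = √[μ(2/r₁ − 1/a_t)] = 66560 m/s.
Δv₁ = v_p − v_c1 = 19230 m/s.
At r₂: circular v_c2 = √(μ/r₂) = 5032 m/s; transfer-aphelion v_a = √[μ(2/r₂ − 1/a_t)] = 752.5 m/s.
Δv₂ = v_c2 − v_a = 4280 m/s.
Total Δv = Δv₁ + Δv₂ = 23510 m/s = 23.51 km/s.

Δv_total ≈ 23.5 km/s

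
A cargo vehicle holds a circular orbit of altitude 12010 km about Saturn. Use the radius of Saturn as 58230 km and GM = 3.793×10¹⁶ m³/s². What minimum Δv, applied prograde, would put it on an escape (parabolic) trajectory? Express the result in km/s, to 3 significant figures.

Δv ≈ 9.63 km/s

r = 58230 + 12010 = 70240 km = 7.0240×10⁷ m.
Circular speed v_c = √(μ/r) = 23240 m/s.
Escape speed v_esc = √(2μ/r) = √2 × v_c = 32860 m/s.
Δv = v_esc − v_c = 9626 m/s = 9.626 km/s.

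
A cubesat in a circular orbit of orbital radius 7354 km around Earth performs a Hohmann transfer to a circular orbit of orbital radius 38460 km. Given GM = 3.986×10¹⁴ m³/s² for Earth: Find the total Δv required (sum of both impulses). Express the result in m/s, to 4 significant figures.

r₁ = 7354 km = 7.354×10⁶ m.
r₂ = 38460 km = 3.846×10⁷ m.
Transfer ellipse a_t = (r₁ + r₂)/2 = 2.291×10⁷ m.
At r₁: circular v_c1 = √(μ/r₁) = 7362 m/s; transfer-perigee v_p = √[μ(2/r₁ − 1/a_t)] = 9540 m/s.
Δv₁ = v_p − v_c1 = 2177 m/s.
At r₂: circular v_c2 = √(μ/r₂) = 3219 m/s; transfer-apogee v_a = √[μ(2/r₂ − 1/a_t)] = 1824 m/s.
Δv₂ = v_c2 − v_a = 1395 m/s.
Total Δv = Δv₁ + Δv₂ = 3573 m/s.

Δv_total ≈ 3573 m/s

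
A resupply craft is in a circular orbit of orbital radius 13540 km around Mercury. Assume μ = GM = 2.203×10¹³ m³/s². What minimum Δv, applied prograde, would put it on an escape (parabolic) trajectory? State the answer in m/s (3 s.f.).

Δv ≈ 528 m/s

r = 13540 km = 1.354×10⁷ m.
Circular speed v_c = √(μ/r) = 1276 m/s.
Escape speed v_esc = √(2μ/r) = √2 × v_c = 1804 m/s.
Δv = v_esc − v_c = 528.4 m/s.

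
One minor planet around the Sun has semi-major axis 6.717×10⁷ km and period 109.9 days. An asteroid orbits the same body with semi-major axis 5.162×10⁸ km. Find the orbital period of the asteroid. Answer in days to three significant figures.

Kepler's third law: T² ∝ a³, so T₂ = T₁ (a₂/a₁)^(3/2).
a₂/a₁ = 7.685, (a₂/a₁)^(3/2) = 21.30.
T₂ = 109.9 × 21.30 = 2341 days.

T₂ ≈ 2340 days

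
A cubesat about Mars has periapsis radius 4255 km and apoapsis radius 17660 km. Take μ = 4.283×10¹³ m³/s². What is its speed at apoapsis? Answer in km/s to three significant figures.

v ≈ 0.97 km/s

Semi-major axis a = (r_p + r_a)/2 = 10958 km = 1.096×10⁷ m.
Vis-viva: v² = μ(2/r − 1/a) = 4.283×10¹³ × (1.133×10⁻⁷ − 9.126×10⁻⁸) = 9.418×10⁵ m²/s².
v = 970.4 m/s = 0.9704 km/s.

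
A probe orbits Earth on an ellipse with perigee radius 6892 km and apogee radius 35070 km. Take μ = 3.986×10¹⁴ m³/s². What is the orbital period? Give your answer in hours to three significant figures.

Semi-major axis a = (r_p + r_a)/2 = (6892.0 + 35070)/2 = 20981 km = 2.098×10⁷ m.
By Kepler's third law T = 2π√(a³/μ) = 2π × 4.814×10³ = 3.024×10⁴ s.
= 8.401 hours.

T ≈ 8.40 hours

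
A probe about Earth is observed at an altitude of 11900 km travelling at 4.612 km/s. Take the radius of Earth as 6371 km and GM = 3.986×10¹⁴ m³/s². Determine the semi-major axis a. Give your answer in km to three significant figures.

r = 6371 + 11900 = 18271 km = 1.827×10⁷ m.
Specific orbital energy ε = v²/2 − μ/r = (4612)²/2 − 3.986×10¹⁴/1.827×10⁷ = -1.118×10⁷ J/kg.
Since ε = −μ/(2a), a = −μ/(2ε) = 1.783×10⁷ m = 17825 km.

a ≈ 17800 km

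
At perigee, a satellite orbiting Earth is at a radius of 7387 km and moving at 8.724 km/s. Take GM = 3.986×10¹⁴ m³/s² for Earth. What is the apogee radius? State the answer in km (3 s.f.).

r_p = 7.387×10⁶ m.
Specific energy ε = v²/2 − μ/r = -1.591×10⁷ J/kg, so a = −μ/(2ε) = 1.253×10⁷ m.
The apsides satisfy r_p + r_a = 2a, so the apogee radius is 2a − r_p = 1.767×10⁷ m = 17673 km.

apogee radius ≈ 17700 km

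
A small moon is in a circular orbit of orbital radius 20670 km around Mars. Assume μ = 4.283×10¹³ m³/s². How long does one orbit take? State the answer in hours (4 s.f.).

r = 20670 km = 2.067×10⁷ m.
Kepler's third law: T = 2π√(r³/μ) = 2π√((2.067×10⁷)³ / 4.283×10¹³).
r³/μ = 2.062×10⁸ s², so T = 2π × 1.436×10⁴ = 9.022×10⁴ s.
Converting: 9.022×10⁴ s ÷ 3600 = 25.06 hours.

T ≈ 25.06 hours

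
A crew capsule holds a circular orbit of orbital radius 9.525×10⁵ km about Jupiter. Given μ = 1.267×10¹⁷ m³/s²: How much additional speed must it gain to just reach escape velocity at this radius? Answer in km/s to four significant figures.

r = 9.525×10⁵ km = 9.525×10⁸ m.
Circular speed v_c = √(μ/r) = 11530 m/s.
Escape speed v_esc = √(2μ/r) = √2 × v_c = 16310 m/s.
Δv = v_esc − v_c = 4777 m/s = 4.777 km/s.

Δv ≈ 4.777 km/s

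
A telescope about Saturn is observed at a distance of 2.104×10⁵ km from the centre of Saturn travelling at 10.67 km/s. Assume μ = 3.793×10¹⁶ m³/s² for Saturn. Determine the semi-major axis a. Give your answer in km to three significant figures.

r = 2.104×10⁸ m.
Specific orbital energy ε = v²/2 − μ/r = (10670)²/2 − 3.793×10¹⁶/2.104×10⁸ = -1.234×10⁸ J/kg.
Since ε = −μ/(2a), a = −μ/(2ε) = 1.537×10⁸ m = 1.5375×10⁵ km.

a ≈ 1.54×10⁵ km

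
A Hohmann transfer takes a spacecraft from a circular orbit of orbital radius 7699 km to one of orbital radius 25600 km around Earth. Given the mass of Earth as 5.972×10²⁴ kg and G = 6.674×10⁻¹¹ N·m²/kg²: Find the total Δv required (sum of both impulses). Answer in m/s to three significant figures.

μ = GM = 6.674×10⁻¹¹ × 5.972×10²⁴ = 3.986×10¹⁴ m³/s².
r₁ = 7699 km = 7.699×10⁶ m.
r₂ = 25600 km = 2.560×10⁷ m.
Transfer ellipse a_t = (r₁ + r₂)/2 = 1.665×10⁷ m.
At r₁: circular v_c1 = √(μ/r₁) = 7195 m/s; transfer-perigee v_p = √[μ(2/r₁ − 1/a_t)] = 8922 m/s.
Δv₁ = v_p − v_c1 = 1727 m/s.
At r₂: circular v_c2 = √(μ/r₂) = 3946 m/s; transfer-apogee v_a = √[μ(2/r₂ − 1/a_t)] = 2683 m/s.
Δv₂ = v_c2 − v_a = 1263 m/s.
Total Δv = Δv₁ + Δv₂ = 2989 m/s.

Δv_total ≈ 2990 m/s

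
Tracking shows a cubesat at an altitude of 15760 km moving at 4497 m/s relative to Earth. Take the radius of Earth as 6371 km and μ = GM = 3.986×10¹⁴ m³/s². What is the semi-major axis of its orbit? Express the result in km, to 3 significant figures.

r = 6371 + 15760 = 22131 km = 2.213×10⁷ m.
Vis-viva rearranged: 1/a = 2/r − v²/μ = 9.037×10⁻⁸ − 5.074×10⁻⁸ = 3.964×10⁻⁸ m⁻¹.
a = 2.523×10⁷ m = 25230 km.

a ≈ 25200 km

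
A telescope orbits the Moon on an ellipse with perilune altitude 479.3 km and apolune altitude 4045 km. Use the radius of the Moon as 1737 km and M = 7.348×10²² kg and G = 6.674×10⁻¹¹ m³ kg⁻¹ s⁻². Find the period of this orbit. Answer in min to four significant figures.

μ = GM = 6.674×10⁻¹¹ × 7.348×10²² = 4.904×10¹² m³/s².
r_p = 1737 + 479.3 = 2216.3 km = 2.2163×10⁶ m.
r_a = 1737 + 4045 = 5782.0 km = 5.7820×10⁶ m.
Semi-major axis a = (r_p + r_a)/2 = (2216.3 + 5782.0)/2 = 3999.2 km = 3.999×10⁶ m.
By Kepler's third law T = 2π√(a³/μ) = 2π × 3.611×10³ = 2.269×10⁴ s.
= 378.2 min.

T ≈ 378.2 min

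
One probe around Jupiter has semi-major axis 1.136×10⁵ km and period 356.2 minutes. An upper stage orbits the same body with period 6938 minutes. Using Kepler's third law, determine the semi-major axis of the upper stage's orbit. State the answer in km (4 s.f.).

Kepler's third law: a³ ∝ T², so a₂ = a₁ (T₂/T₁)^(2/3).
T₂/T₁ = 19.48, (T₂/T₁)^(2/3) = 7.239.
a₂ = 1.136×10⁵ × 7.239 = 8.224×10⁵ km.

a₂ ≈ 8.224×10⁵ km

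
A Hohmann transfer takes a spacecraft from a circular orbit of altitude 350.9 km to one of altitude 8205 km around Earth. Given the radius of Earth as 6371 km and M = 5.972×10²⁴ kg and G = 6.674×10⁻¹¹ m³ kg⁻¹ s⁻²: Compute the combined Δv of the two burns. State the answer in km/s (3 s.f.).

Δv_total ≈ 2.38 km/s

μ = GM = 6.674×10⁻¹¹ × 5.972×10²⁴ = 3.986×10¹⁴ m³/s².
r₁ = 6371 + 350.9 = 6721.9 km = 6.7219×10⁶ m.
r₂ = 6371 + 8205 = 14576 km = 1.4576×10⁷ m.
Transfer ellipse a_t = (r₁ + r₂)/2 = 1.065×10⁷ m.
At r₁: circular v_c1 = √(μ/r₁) = 7700 m/s; transfer-perigee v_p = √[μ(2/r₁ − 1/a_t)] = 9009 m/s.
Δv₁ = v_p − v_c1 = 1309 m/s.
At r₂: circular v_c2 = √(μ/r₂) = 5229 m/s; transfer-apogee v_a = √[μ(2/r₂ − 1/a_t)] = 4155 m/s.
Δv₂ = v_c2 − v_a = 1075 m/s.
Total Δv = Δv₁ + Δv₂ = 2383 m/s = 2.383 km/s.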